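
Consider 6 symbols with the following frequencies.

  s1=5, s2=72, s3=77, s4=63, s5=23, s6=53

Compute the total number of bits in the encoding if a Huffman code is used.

Greedily combine the two least-frequent nodes:
merge s1(5) and s5(23): 28
merge 28 and s6(53): 81
merge s4(63) and s2(72): 135
merge s3(77) and 81: 158
merge 135 and 158: 293
The encoded length is the sum of every internal node's weight: 28 + 81 + 135 + 158 + 293 = 695 bits.

695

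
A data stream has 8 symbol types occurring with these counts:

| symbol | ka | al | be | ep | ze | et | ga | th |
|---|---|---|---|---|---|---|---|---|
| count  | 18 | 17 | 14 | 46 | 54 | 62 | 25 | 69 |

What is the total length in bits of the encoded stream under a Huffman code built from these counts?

858

Merge the two smallest weights repeatedly:
merge be(14) and al(17): 31
merge ka(18) and ga(25): 43
merge 31 and 43: 74
merge ep(46) and ze(54): 100
merge et(62) and th(69): 131
merge 74 and 100: 174
merge 131 and 174: 305
The encoded length is the sum of every internal node's weight: 31 + 43 + 74 + 100 + 131 + 174 + 305 = 858 bits.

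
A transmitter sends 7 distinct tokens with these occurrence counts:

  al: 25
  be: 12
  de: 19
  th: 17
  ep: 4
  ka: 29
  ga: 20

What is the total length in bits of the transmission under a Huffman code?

340

Build the Huffman tree bottom-up:
ep(4) + be(12) → 16
16 + th(17) → 33
de(19) + ga(20) → 39
al(25) + ka(29) → 54
33 + 39 → 72
54 + 72 → 126
Total encoded bits = sum of merged weights = 16 + 33 + 39 + 54 + 72 + 126 = 340.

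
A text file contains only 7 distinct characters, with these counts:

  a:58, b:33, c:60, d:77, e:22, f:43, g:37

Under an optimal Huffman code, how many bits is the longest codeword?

Merge the two lowest-weight nodes at each step:
combine e(22), b(33) → 55
combine g(37), f(43) → 80
combine 55, a(58) → 113
combine c(60), d(77) → 137
combine 80, 113 → 193
combine 137, 193 → 330
The first pair merged (e, b) ends up deepest, at depth 4.

4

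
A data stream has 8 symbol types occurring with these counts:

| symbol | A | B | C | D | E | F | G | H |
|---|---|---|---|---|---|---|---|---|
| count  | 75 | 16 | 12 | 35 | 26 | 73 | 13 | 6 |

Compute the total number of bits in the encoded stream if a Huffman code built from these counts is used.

667

Greedily combine the two least-frequent nodes:
merge H(6) and C(12): 18
merge G(13) and B(16): 29
merge 18 and E(26): 44
merge 29 and D(35): 64
merge 44 and 64: 108
merge F(73) and A(75): 148
merge 108 and 148: 256
Each symbol's bit-cost is frequency × depth; summing gives 667 bits (equivalently 18 + 29 + 44 + 64 + 108 + 148 + 256).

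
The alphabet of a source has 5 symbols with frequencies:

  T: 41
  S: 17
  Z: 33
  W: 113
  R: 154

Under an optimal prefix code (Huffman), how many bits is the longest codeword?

Merge the two lowest-weight nodes at each step:
S(17) + Z(33) → 50
T(41) + 50 → 91
91 + W(113) → 204
R(154) + 204 → 358
The rarest symbols sit at the bottom; the longest codeword is 4 bits.

4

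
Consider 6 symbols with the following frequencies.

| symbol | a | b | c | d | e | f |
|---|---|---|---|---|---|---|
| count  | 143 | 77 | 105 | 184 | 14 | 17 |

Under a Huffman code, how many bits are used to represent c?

2

Huffman merges, smallest pair first:
merge e(14) and f(17): 31
merge 31 and b(77): 108
merge c(105) and 108: 213
merge a(143) and d(184): 327
merge 213 and 327: 540
The subtree containing c is merged 2 times, so code length = 2.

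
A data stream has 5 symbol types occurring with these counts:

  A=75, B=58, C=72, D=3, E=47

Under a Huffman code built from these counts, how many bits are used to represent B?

Repeatedly merge the two smallest:
D(3) + E(47) → 50
50 + B(58) → 108
C(72) + A(75) → 147
108 + 147 → 255
The subtree containing B is merged 2 times, so code length = 2.

2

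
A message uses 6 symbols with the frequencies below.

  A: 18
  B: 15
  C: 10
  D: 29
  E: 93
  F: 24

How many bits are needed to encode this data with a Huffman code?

406

Merge the two smallest weights repeatedly:
C(10) + B(15) → 25
A(18) + F(24) → 42
25 + D(29) → 54
42 + 54 → 96
E(93) + 96 → 189
Total encoded bits = sum of merged weights = 25 + 42 + 54 + 96 + 189 = 406.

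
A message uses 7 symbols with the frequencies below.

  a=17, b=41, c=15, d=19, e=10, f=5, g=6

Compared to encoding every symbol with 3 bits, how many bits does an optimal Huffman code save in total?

Fixed-length: 3 bits × 113 symbols = 339 bits.
Huffman merges:
merge f(5) and g(6): 11
merge e(10) and 11: 21
merge c(15) and a(17): 32
merge d(19) and 21: 40
merge 32 and 40: 72
merge b(41) and 72: 113
Huffman total = 11 + 21 + 32 + 40 + 72 + 113 = 289 bits.
Saving = 339 − 289 = 50 bits.

50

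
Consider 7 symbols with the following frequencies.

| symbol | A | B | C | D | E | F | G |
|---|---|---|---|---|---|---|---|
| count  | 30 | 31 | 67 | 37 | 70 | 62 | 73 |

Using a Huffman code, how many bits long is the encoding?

Merge the two smallest weights repeatedly:
A(30) + B(31) → 61
D(37) + 61 → 98
F(62) + C(67) → 129
E(70) + G(73) → 143
98 + 129 → 227
143 + 227 → 370
Each symbol's bit-cost is frequency × depth; summing gives 1028 bits (equivalently 61 + 98 + 129 + 143 + 227 + 370).

1028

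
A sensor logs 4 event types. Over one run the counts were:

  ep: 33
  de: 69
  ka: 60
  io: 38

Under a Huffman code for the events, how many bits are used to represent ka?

2

Huffman merges, smallest pair first:
combine ep(33), io(38) → 71
combine ka(60), de(69) → 129
combine 71, 129 → 200
ka sits 2 levels below the root, so its codeword is 2 bits.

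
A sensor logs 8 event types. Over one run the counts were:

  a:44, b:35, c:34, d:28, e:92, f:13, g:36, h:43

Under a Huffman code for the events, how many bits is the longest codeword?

4

Merge the two lowest-weight nodes at each step:
f(13) + d(28) → 41
c(34) + b(35) → 69
g(36) + 41 → 77
h(43) + a(44) → 87
69 + 77 → 146
87 + e(92) → 179
146 + 179 → 325
The rarest symbols sit at the bottom; the longest codeword is 4 bits.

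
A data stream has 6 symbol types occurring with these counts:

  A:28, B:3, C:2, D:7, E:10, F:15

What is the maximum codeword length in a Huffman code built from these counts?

5

Merge the two lowest-weight nodes at each step:
C(2) + B(3) → 5
5 + D(7) → 12
E(10) + 12 → 22
F(15) + 22 → 37
A(28) + 37 → 65
The rarest symbols sit at the bottom; the longest codeword is 5 bits.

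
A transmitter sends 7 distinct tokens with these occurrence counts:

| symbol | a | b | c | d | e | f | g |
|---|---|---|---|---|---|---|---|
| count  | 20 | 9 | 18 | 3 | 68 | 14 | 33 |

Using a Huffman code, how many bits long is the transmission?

Build the Huffman tree bottom-up:
merge d(3) and b(9): 12
merge 12 and f(14): 26
merge c(18) and a(20): 38
merge 26 and g(33): 59
merge 38 and 59: 97
merge e(68) and 97: 165
Total encoded bits = sum of merged weights = 12 + 26 + 38 + 59 + 97 + 165 = 397.

397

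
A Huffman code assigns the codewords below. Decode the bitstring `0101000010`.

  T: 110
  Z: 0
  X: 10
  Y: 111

Read left to right; each codeword is recognised as soon as it completes (prefix code):
  0→Z | 10→X | 10→X | 0→Z | 0→Z | 0→Z | 10→X
Decoded message: ZXXZZZX

ZXXZZZX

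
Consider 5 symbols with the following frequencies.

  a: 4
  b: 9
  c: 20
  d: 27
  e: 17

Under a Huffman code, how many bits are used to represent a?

3

Build the tree from the bottom:
combine a(4), b(9) → 13
combine 13, e(17) → 30
combine c(20), d(27) → 47
combine 30, 47 → 77
a sits 3 levels below the root, so its codeword is 3 bits.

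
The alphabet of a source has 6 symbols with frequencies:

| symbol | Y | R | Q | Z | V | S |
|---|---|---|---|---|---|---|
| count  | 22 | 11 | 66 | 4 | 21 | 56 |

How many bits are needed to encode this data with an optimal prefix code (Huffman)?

403

Greedily combine the two least-frequent nodes:
merge Z(4) and R(11): 15
merge 15 and V(21): 36
merge Y(22) and 36: 58
merge S(56) and 58: 114
merge Q(66) and 114: 180
Each symbol's bit-cost is frequency × depth; summing gives 403 bits (equivalently 15 + 36 + 58 + 114 + 180).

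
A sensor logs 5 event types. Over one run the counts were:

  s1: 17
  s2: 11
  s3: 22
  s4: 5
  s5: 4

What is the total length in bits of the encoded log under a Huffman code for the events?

125

Greedily combine the two least-frequent nodes:
merge s5(4) and s4(5): 9
merge 9 and s2(11): 20
merge s1(17) and 20: 37
merge s3(22) and 37: 59
Total encoded bits = sum of merged weights = 9 + 20 + 37 + 59 = 125.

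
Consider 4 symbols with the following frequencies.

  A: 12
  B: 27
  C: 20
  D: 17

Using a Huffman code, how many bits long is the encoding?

Build the Huffman tree bottom-up:
A(12) + D(17) → 29
C(20) + B(27) → 47
29 + 47 → 76
The encoded length is the sum of every internal node's weight: 29 + 47 + 76 = 152 bits.

152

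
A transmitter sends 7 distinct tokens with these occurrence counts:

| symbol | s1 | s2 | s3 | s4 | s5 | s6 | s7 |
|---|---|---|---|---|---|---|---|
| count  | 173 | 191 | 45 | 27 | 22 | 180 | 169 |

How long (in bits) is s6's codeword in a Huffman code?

Repeatedly merge the two smallest:
merge s5(22) and s4(27): 49
merge s3(45) and 49: 94
merge 94 and s7(169): 263
merge s1(173) and s6(180): 353
merge s2(191) and 263: 454
merge 353 and 454: 807
s6 sits 2 levels below the root, so its codeword is 2 bits.

2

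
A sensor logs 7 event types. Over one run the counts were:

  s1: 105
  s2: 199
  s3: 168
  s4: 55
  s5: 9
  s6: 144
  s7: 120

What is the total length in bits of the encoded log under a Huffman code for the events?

Greedily combine the two least-frequent nodes:
s5(9) + s4(55) → 64
64 + s1(105) → 169
s7(120) + s6(144) → 264
s3(168) + 169 → 337
s2(199) + 264 → 463
337 + 463 → 800
Total encoded bits = sum of merged weights = 64 + 169 + 264 + 337 + 463 + 800 = 2097.

2097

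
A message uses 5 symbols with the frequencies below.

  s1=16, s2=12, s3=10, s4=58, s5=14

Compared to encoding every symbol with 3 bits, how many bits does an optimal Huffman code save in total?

Fixed-length: 3 bits × 110 symbols = 330 bits.
Huffman merges:
merge s3(10) and s2(12): 22
merge s5(14) and s1(16): 30
merge 22 and 30: 52
merge 52 and s4(58): 110
Huffman total = 22 + 30 + 52 + 110 = 214 bits.
Saving = 330 − 214 = 116 bits.

116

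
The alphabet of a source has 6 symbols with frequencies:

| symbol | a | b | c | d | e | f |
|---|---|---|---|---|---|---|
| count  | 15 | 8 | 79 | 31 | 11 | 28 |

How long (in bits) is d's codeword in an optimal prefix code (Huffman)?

Repeatedly merge the two smallest:
combine b(8), e(11) → 19
combine a(15), 19 → 34
combine f(28), d(31) → 59
combine 34, 59 → 93
combine c(79), 93 → 172
d's leaf is at depth 3, giving a 3-bit codeword.

3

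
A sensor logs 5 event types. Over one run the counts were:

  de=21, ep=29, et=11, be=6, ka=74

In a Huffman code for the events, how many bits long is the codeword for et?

4

Build the tree from the bottom:
merge be(6) and et(11): 17
merge 17 and de(21): 38
merge ep(29) and 38: 67
merge 67 and ka(74): 141
The subtree containing et is merged 4 times, so code length = 4.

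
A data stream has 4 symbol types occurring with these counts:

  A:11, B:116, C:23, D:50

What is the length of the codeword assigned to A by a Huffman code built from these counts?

3

Repeatedly merge the two smallest:
A(11) + C(23) → 34
34 + D(50) → 84
84 + B(116) → 200
A's leaf is at depth 3, giving a 3-bit codeword.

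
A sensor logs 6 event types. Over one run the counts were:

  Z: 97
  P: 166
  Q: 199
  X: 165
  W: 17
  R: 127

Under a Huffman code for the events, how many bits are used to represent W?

Huffman merges, smallest pair first:
W(17) + Z(97) → 114
114 + R(127) → 241
X(165) + P(166) → 331
Q(199) + 241 → 440
331 + 440 → 771
W's leaf is at depth 4, giving a 4-bit codeword.

4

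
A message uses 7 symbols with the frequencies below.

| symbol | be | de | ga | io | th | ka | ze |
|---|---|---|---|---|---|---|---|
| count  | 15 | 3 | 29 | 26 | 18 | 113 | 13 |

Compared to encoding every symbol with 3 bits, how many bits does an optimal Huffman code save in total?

Fixed-length: 3 bits × 217 symbols = 651 bits.
Huffman merges:
merge de(3) and ze(13): 16
merge be(15) and 16: 31
merge th(18) and io(26): 44
merge ga(29) and 31: 60
merge 44 and 60: 104
merge 104 and ka(113): 217
Huffman total = 16 + 31 + 44 + 60 + 104 + 217 = 472 bits.
Saving = 651 − 472 = 179 bits.

179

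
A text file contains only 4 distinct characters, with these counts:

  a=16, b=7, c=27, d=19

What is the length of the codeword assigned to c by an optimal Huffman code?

Repeatedly merge the two smallest:
combine b(7), a(16) → 23
combine d(19), 23 → 42
combine c(27), 42 → 69
c is merged only at the final step, so code length = 1.

1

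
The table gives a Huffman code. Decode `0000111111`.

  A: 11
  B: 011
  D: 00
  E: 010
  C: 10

Read left to right; each codeword is recognised as soon as it completes (prefix code):
  00→D | 00→D | 11→A | 11→A | 11→A
Decoded message: DDAAA

DDAAA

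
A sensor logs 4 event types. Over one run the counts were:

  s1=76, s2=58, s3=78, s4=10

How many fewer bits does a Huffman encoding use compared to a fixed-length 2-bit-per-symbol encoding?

10

Fixed-length: 2 bits × 222 symbols = 444 bits.
Huffman merges:
s4(10) + s2(58) → 68
68 + s1(76) → 144
s3(78) + 144 → 222
Huffman total = 68 + 144 + 222 = 434 bits.
Saving = 444 − 434 = 10 bits.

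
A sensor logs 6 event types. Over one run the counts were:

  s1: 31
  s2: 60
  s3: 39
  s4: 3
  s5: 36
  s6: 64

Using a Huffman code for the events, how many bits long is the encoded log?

570

Greedily combine the two least-frequent nodes:
s4(3) + s1(31) → 34
34 + s5(36) → 70
s3(39) + s2(60) → 99
s6(64) + 70 → 134
99 + 134 → 233
Each symbol's bit-cost is frequency × depth; summing gives 570 bits (equivalently 34 + 70 + 99 + 134 + 233).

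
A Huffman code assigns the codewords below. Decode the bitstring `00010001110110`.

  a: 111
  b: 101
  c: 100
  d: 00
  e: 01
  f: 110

Read left to right; each codeword is recognised as soon as it completes (prefix code):
  00→d | 01→e | 00→d | 01→e | 110→f | 110→f
Decoded message: dedeff

dedeff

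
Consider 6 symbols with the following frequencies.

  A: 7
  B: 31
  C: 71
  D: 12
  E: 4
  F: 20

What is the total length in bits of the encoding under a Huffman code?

Build the Huffman tree bottom-up:
E(4) + A(7) → 11
11 + D(12) → 23
F(20) + 23 → 43
B(31) + 43 → 74
C(71) + 74 → 145
The encoded length is the sum of every internal node's weight: 11 + 23 + 43 + 74 + 145 = 296 bits.

296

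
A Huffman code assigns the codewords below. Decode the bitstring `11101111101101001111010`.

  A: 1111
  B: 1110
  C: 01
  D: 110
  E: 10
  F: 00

BAEDECBE

Read left to right; each codeword is recognised as soon as it completes (prefix code):
  1110→B | 1111→A | 10→E | 110→D | 10→E | 01→C | 1110→B | 10→E
Decoded message: BAEDECBE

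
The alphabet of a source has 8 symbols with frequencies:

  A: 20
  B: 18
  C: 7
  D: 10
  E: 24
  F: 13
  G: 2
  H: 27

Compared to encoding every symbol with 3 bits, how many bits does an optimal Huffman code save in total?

23

Fixed-length: 3 bits × 121 symbols = 363 bits.
Huffman merges:
combine G(2), C(7) → 9
combine 9, D(10) → 19
combine F(13), B(18) → 31
combine 19, A(20) → 39
combine E(24), H(27) → 51
combine 31, 39 → 70
combine 51, 70 → 121
Huffman total = 9 + 19 + 31 + 39 + 51 + 70 + 121 = 340 bits.
Saving = 363 − 340 = 23 bits.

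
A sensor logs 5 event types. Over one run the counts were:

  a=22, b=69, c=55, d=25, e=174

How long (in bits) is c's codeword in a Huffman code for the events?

Repeatedly merge the two smallest:
a(22) + d(25) → 47
47 + c(55) → 102
b(69) + 102 → 171
171 + e(174) → 345
The subtree containing c is merged 3 times, so code length = 3.

3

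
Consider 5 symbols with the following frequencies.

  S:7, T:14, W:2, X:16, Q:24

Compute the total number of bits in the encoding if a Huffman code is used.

134

Greedily combine the two least-frequent nodes:
merge W(2) and S(7): 9
merge 9 and T(14): 23
merge X(16) and 23: 39
merge Q(24) and 39: 63
Each symbol's bit-cost is frequency × depth; summing gives 134 bits (equivalently 9 + 23 + 39 + 63).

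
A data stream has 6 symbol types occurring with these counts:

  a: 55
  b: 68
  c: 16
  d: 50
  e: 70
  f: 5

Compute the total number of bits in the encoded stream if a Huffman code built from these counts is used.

620

Greedily combine the two least-frequent nodes:
f(5) + c(16) → 21
21 + d(50) → 71
a(55) + b(68) → 123
e(70) + 71 → 141
123 + 141 → 264
Total encoded bits = sum of merged weights = 21 + 71 + 123 + 141 + 264 = 620.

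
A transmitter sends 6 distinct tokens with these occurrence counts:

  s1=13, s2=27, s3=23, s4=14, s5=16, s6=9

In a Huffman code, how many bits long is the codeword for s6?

3

Huffman merges, smallest pair first:
merge s6(9) and s1(13): 22
merge s4(14) and s5(16): 30
merge 22 and s3(23): 45
merge s2(27) and 30: 57
merge 45 and 57: 102
The subtree containing s6 is merged 3 times, so code length = 3.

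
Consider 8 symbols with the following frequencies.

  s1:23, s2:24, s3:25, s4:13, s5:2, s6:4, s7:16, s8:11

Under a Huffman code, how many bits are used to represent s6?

Repeatedly merge the two smallest:
combine s5(2), s6(4) → 6
combine 6, s8(11) → 17
combine s4(13), s7(16) → 29
combine 17, s1(23) → 40
combine s2(24), s3(25) → 49
combine 29, 40 → 69
combine 49, 69 → 118
s6's leaf is at depth 5, giving a 5-bit codeword.

5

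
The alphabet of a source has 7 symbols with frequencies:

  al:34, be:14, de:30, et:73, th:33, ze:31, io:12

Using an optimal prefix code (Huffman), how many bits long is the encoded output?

600

Greedily combine the two least-frequent nodes:
combine io(12), be(14) → 26
combine 26, de(30) → 56
combine ze(31), th(33) → 64
combine al(34), 56 → 90
combine 64, et(73) → 137
combine 90, 137 → 227
The encoded length is the sum of every internal node's weight: 26 + 56 + 64 + 90 + 137 + 227 = 600 bits.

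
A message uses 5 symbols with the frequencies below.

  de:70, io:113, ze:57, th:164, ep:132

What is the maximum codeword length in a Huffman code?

3

Merge the two lowest-weight nodes at each step:
merge ze(57) and de(70): 127
merge io(113) and 127: 240
merge ep(132) and th(164): 296
merge 240 and 296: 536
Maximum depth reached is 3.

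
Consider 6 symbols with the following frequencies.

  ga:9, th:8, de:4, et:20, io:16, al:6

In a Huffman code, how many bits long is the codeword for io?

Build the tree from the bottom:
combine de(4), al(6) → 10
combine th(8), ga(9) → 17
combine 10, io(16) → 26
combine 17, et(20) → 37
combine 26, 37 → 63
The subtree containing io is merged 2 times, so code length = 2.

2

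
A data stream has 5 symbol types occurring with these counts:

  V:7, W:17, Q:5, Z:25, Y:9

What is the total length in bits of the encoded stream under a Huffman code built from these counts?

Build the Huffman tree bottom-up:
combine Q(5), V(7) → 12
combine Y(9), 12 → 21
combine W(17), 21 → 38
combine Z(25), 38 → 63
Each symbol's bit-cost is frequency × depth; summing gives 134 bits (equivalently 12 + 21 + 38 + 63).

134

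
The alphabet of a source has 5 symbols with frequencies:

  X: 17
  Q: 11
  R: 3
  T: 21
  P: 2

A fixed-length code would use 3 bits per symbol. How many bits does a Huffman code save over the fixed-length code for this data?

54

Fixed-length: 3 bits × 54 symbols = 162 bits.
Huffman merges:
P(2) + R(3) → 5
5 + Q(11) → 16
16 + X(17) → 33
T(21) + 33 → 54
Huffman total = 5 + 16 + 33 + 54 = 108 bits.
Saving = 162 − 108 = 54 bits.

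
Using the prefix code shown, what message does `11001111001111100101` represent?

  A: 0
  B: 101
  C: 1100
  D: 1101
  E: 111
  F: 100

Read left to right; each codeword is recognised as soon as it completes (prefix code):
  1100→C | 111→E | 100→F | 111→E | 1100→C | 101→B
Decoded message: CEFECB

CEFECB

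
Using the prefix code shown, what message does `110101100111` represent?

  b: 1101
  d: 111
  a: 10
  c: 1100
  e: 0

becd

Read left to right; each codeword is recognised as soon as it completes (prefix code):
  1101→b | 0→e | 1100→c | 111→d
Decoded message: becd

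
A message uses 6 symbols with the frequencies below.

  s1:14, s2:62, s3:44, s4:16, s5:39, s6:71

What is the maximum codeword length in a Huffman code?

Merge the two lowest-weight nodes at each step:
s1(14) + s4(16) → 30
30 + s5(39) → 69
s3(44) + s2(62) → 106
69 + s6(71) → 140
106 + 140 → 246
The first pair merged (s1, s4) ends up deepest, at depth 4.

4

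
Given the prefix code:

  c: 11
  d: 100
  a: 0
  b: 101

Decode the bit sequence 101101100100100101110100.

bbdddbcad

Read left to right; each codeword is recognised as soon as it completes (prefix code):
  101→b | 101→b | 100→d | 100→d | 100→d | 101→b | 11→c | 0→a | 100→d
Decoded message: bbdddbcad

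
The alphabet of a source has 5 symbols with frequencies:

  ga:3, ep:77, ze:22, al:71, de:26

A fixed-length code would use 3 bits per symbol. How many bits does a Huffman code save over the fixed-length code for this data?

Fixed-length: 3 bits × 199 symbols = 597 bits.
Huffman merges:
combine ga(3), ze(22) → 25
combine 25, de(26) → 51
combine 51, al(71) → 122
combine ep(77), 122 → 199
Huffman total = 25 + 51 + 122 + 199 = 397 bits.
Saving = 597 − 397 = 200 bits.

200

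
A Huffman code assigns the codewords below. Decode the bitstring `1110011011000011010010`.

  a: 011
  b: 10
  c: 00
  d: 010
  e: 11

Read left to right; each codeword is recognised as soon as it completes (prefix code):
  11→e | 10→b | 011→a | 011→a | 00→c | 00→c | 11→e | 010→d | 010→d
Decoded message: ebaaccedd

ebaaccedd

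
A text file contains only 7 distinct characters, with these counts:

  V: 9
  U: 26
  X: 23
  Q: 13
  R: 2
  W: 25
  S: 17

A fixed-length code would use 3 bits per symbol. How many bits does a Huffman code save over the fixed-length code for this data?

40

Fixed-length: 3 bits × 115 symbols = 345 bits.
Huffman merges:
combine R(2), V(9) → 11
combine 11, Q(13) → 24
combine S(17), X(23) → 40
combine 24, W(25) → 49
combine U(26), 40 → 66
combine 49, 66 → 115
Huffman total = 11 + 24 + 40 + 49 + 66 + 115 = 305 bits.
Saving = 345 − 305 = 40 bits.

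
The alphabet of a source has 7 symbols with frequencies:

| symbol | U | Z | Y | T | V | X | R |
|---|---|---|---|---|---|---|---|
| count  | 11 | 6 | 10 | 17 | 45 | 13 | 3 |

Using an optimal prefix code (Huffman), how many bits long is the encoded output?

253

Build the Huffman tree bottom-up:
R(3) + Z(6) → 9
9 + Y(10) → 19
U(11) + X(13) → 24
T(17) + 19 → 36
24 + 36 → 60
V(45) + 60 → 105
The encoded length is the sum of every internal node's weight: 9 + 19 + 24 + 36 + 60 + 105 = 253 bits.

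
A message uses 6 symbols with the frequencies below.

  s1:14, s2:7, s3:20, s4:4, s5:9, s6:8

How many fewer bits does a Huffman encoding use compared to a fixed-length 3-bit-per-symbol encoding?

34

Fixed-length: 3 bits × 62 symbols = 186 bits.
Huffman merges:
combine s4(4), s2(7) → 11
combine s6(8), s5(9) → 17
combine 11, s1(14) → 25
combine 17, s3(20) → 37
combine 25, 37 → 62
Huffman total = 11 + 17 + 25 + 37 + 62 = 152 bits.
Saving = 186 − 152 = 34 bits.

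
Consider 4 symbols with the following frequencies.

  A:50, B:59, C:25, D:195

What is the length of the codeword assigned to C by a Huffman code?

Repeatedly merge the two smallest:
C(25) + A(50) → 75
B(59) + 75 → 134
134 + D(195) → 329
C's leaf is at depth 3, giving a 3-bit codeword.

3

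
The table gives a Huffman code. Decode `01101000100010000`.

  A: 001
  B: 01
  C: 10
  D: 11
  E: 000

BCCAECE

Read left to right; each codeword is recognised as soon as it completes (prefix code):
  01→B | 10→C | 10→C | 001→A | 000→E | 10→C | 000→E
Decoded message: BCCAECE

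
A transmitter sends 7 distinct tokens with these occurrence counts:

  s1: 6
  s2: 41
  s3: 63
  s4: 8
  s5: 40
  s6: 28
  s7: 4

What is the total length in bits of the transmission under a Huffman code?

454

Greedily combine the two least-frequent nodes:
merge s7(4) and s1(6): 10
merge s4(8) and 10: 18
merge 18 and s6(28): 46
merge s5(40) and s2(41): 81
merge 46 and s3(63): 109
merge 81 and 109: 190
The encoded length is the sum of every internal node's weight: 10 + 18 + 46 + 81 + 109 + 190 = 454 bits.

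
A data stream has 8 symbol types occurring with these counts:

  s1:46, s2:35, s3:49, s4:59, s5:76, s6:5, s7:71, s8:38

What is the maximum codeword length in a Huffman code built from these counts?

4

Merge the two lowest-weight nodes at each step:
s6(5) + s2(35) → 40
s8(38) + 40 → 78
s1(46) + s3(49) → 95
s4(59) + s7(71) → 130
s5(76) + 78 → 154
95 + 130 → 225
154 + 225 → 379
The rarest symbols sit at the bottom; the longest codeword is 4 bits.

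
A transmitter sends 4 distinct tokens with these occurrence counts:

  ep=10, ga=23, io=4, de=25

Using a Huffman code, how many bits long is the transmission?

113

Build the Huffman tree bottom-up:
merge io(4) and ep(10): 14
merge 14 and ga(23): 37
merge de(25) and 37: 62
Each symbol's bit-cost is frequency × depth; summing gives 113 bits (equivalently 14 + 37 + 62).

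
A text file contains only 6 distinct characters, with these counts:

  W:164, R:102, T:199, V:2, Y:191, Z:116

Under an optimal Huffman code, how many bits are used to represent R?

4

Repeatedly merge the two smallest:
V(2) + R(102) → 104
104 + Z(116) → 220
W(164) + Y(191) → 355
T(199) + 220 → 419
355 + 419 → 774
R sits 4 levels below the root, so its codeword is 4 bits.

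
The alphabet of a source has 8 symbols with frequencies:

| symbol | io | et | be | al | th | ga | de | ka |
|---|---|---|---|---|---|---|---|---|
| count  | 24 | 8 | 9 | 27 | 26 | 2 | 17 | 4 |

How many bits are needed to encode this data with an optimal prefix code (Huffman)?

Merge the two smallest weights repeatedly:
merge ga(2) and ka(4): 6
merge 6 and et(8): 14
merge be(9) and 14: 23
merge de(17) and 23: 40
merge io(24) and th(26): 50
merge al(27) and 40: 67
merge 50 and 67: 117
Total encoded bits = sum of merged weights = 6 + 14 + 23 + 40 + 50 + 67 + 117 = 317.

317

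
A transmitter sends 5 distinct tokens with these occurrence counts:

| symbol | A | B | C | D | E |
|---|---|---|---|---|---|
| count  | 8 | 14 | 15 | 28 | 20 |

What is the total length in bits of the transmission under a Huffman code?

Merge the two smallest weights repeatedly:
A(8) + B(14) → 22
C(15) + E(20) → 35
22 + D(28) → 50
35 + 50 → 85
Each symbol's bit-cost is frequency × depth; summing gives 192 bits (equivalently 22 + 35 + 50 + 85).

192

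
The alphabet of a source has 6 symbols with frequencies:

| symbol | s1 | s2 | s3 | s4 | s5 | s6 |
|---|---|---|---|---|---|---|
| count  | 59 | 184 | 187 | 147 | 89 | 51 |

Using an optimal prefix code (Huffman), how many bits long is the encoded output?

1743

Build the Huffman tree bottom-up:
merge s6(51) and s1(59): 110
merge s5(89) and 110: 199
merge s4(147) and s2(184): 331
merge s3(187) and 199: 386
merge 331 and 386: 717
Total encoded bits = sum of merged weights = 110 + 199 + 331 + 386 + 717 = 1743.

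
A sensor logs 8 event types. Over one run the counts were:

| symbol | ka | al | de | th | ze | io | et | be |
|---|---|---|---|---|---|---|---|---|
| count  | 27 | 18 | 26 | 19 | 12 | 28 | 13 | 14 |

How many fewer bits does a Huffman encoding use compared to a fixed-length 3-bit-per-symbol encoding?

Fixed-length: 3 bits × 157 symbols = 471 bits.
Huffman merges:
ze(12) + et(13) → 25
be(14) + al(18) → 32
th(19) + 25 → 44
de(26) + ka(27) → 53
io(28) + 32 → 60
44 + 53 → 97
60 + 97 → 157
Huffman total = 25 + 32 + 44 + 53 + 60 + 97 + 157 = 468 bits.
Saving = 471 − 468 = 3 bits.

3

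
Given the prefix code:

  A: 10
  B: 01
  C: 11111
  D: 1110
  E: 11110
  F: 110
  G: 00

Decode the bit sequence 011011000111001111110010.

Read left to right; each codeword is recognised as soon as it completes (prefix code):
  01→B | 10→A | 110→F | 00→G | 1110→D | 01→B | 11111→C | 00→G | 10→A
Decoded message: BAFGDBCGA

BAFGDBCGA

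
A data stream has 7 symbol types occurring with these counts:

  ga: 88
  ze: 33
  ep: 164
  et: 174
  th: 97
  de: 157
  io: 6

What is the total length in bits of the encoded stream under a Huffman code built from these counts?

Build the Huffman tree bottom-up:
io(6) + ze(33) → 39
39 + ga(88) → 127
th(97) + 127 → 224
de(157) + ep(164) → 321
et(174) + 224 → 398
321 + 398 → 719
Total encoded bits = sum of merged weights = 39 + 127 + 224 + 321 + 398 + 719 = 1828.

1828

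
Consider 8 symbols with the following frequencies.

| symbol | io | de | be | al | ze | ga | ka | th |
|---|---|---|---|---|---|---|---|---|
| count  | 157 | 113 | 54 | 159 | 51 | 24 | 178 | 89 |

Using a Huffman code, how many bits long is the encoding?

Build the Huffman tree bottom-up:
combine ga(24), ze(51) → 75
combine be(54), 75 → 129
combine th(89), de(113) → 202
combine 129, io(157) → 286
combine al(159), ka(178) → 337
combine 202, 286 → 488
combine 337, 488 → 825
Total encoded bits = sum of merged weights = 75 + 129 + 202 + 286 + 337 + 488 + 825 = 2342.

2342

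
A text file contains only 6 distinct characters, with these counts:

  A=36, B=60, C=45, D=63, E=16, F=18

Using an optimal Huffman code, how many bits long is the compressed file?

580

Greedily combine the two least-frequent nodes:
E(16) + F(18) → 34
34 + A(36) → 70
C(45) + B(60) → 105
D(63) + 70 → 133
105 + 133 → 238
Each symbol's bit-cost is frequency × depth; summing gives 580 bits (equivalently 34 + 70 + 105 + 133 + 238).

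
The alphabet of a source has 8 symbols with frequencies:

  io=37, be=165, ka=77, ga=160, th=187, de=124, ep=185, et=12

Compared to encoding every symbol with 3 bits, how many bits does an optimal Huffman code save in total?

197

Fixed-length: 3 bits × 947 symbols = 2841 bits.
Huffman merges:
et(12) + io(37) → 49
49 + ka(77) → 126
de(124) + 126 → 250
ga(160) + be(165) → 325
ep(185) + th(187) → 372
250 + 325 → 575
372 + 575 → 947
Huffman total = 49 + 126 + 250 + 325 + 372 + 575 + 947 = 2644 bits.
Saving = 2841 − 2644 = 197 bits.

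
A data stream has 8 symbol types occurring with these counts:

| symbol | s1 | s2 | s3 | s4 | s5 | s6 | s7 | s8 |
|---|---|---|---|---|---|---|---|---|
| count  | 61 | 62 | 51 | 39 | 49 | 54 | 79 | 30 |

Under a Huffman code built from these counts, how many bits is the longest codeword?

4

Merge the two lowest-weight nodes at each step:
s8(30) + s4(39) → 69
s5(49) + s3(51) → 100
s6(54) + s1(61) → 115
s2(62) + 69 → 131
s7(79) + 100 → 179
115 + 131 → 246
179 + 246 → 425
The first pair merged (s8, s4) ends up deepest, at depth 4.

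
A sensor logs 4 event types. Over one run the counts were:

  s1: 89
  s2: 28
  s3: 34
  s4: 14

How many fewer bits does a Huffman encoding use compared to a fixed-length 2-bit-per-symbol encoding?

47

Fixed-length: 2 bits × 165 symbols = 330 bits.
Huffman merges:
combine s4(14), s2(28) → 42
combine s3(34), 42 → 76
combine 76, s1(89) → 165
Huffman total = 42 + 76 + 165 = 283 bits.
Saving = 330 − 283 = 47 bits.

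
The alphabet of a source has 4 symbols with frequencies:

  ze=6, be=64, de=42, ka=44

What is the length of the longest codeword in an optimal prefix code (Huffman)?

3

Merge the two lowest-weight nodes at each step:
merge ze(6) and de(42): 48
merge ka(44) and 48: 92
merge be(64) and 92: 156
The first pair merged (ze, de) ends up deepest, at depth 3.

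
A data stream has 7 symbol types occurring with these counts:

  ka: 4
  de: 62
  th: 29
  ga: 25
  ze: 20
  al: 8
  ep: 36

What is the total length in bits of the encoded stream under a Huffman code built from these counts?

466

Build the Huffman tree bottom-up:
merge ka(4) and al(8): 12
merge 12 and ze(20): 32
merge ga(25) and th(29): 54
merge 32 and ep(36): 68
merge 54 and de(62): 116
merge 68 and 116: 184
Each symbol's bit-cost is frequency × depth; summing gives 466 bits (equivalently 12 + 32 + 54 + 68 + 116 + 184).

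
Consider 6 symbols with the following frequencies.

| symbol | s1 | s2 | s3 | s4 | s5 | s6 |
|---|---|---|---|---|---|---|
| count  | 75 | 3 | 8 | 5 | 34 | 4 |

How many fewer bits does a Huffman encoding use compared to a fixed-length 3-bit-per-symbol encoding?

Fixed-length: 3 bits × 129 symbols = 387 bits.
Huffman merges:
merge s2(3) and s6(4): 7
merge s4(5) and 7: 12
merge s3(8) and 12: 20
merge 20 and s5(34): 54
merge 54 and s1(75): 129
Huffman total = 7 + 12 + 20 + 54 + 129 = 222 bits.
Saving = 387 − 222 = 165 bits.

165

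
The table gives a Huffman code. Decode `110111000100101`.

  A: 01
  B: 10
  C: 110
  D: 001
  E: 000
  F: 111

CFEBAA

Read left to right; each codeword is recognised as soon as it completes (prefix code):
  110→C | 111→F | 000→E | 10→B | 01→A | 01→A
Decoded message: CFEBAA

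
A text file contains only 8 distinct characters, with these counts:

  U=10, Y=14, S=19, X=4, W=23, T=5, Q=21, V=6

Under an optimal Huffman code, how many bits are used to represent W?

Huffman merges, smallest pair first:
merge X(4) and T(5): 9
merge V(6) and 9: 15
merge U(10) and Y(14): 24
merge 15 and S(19): 34
merge Q(21) and W(23): 44
merge 24 and 34: 58
merge 44 and 58: 102
W sits 2 levels below the root, so its codeword is 2 bits.

2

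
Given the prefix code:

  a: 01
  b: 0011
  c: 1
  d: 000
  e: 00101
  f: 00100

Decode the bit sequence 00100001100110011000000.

fbbbdd

Read left to right; each codeword is recognised as soon as it completes (prefix code):
  00100→f | 0011→b | 0011→b | 0011→b | 000→d | 000→d
Decoded message: fbbbdd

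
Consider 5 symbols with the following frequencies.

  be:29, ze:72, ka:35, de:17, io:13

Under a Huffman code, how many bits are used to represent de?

Huffman merges, smallest pair first:
merge io(13) and de(17): 30
merge be(29) and 30: 59
merge ka(35) and 59: 94
merge ze(72) and 94: 166
The subtree containing de is merged 4 times, so code length = 4.

4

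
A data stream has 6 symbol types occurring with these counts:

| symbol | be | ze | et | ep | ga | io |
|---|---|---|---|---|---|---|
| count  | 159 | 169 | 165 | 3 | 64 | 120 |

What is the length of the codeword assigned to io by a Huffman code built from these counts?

3

Build the tree from the bottom:
ep(3) + ga(64) → 67
67 + io(120) → 187
be(159) + et(165) → 324
ze(169) + 187 → 356
324 + 356 → 680
io's leaf is at depth 3, giving a 3-bit codeword.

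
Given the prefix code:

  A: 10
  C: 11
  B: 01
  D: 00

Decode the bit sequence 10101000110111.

Read left to right; each codeword is recognised as soon as it completes (prefix code):
  10→A | 10→A | 10→A | 00→D | 11→C | 01→B | 11→C
Decoded message: AAADCBC

AAADCBC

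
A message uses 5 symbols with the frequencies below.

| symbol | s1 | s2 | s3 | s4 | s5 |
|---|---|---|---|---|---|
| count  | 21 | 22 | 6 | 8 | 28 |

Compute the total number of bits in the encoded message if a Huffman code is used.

Build the Huffman tree bottom-up:
combine s3(6), s4(8) → 14
combine 14, s1(21) → 35
combine s2(22), s5(28) → 50
combine 35, 50 → 85
Each symbol's bit-cost is frequency × depth; summing gives 184 bits (equivalently 14 + 35 + 50 + 85).

184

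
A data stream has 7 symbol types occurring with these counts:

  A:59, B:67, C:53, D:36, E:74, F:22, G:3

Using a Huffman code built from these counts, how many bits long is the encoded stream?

Greedily combine the two least-frequent nodes:
combine G(3), F(22) → 25
combine 25, D(36) → 61
combine C(53), A(59) → 112
combine 61, B(67) → 128
combine E(74), 112 → 186
combine 128, 186 → 314
The encoded length is the sum of every internal node's weight: 25 + 61 + 112 + 128 + 186 + 314 = 826 bits.

826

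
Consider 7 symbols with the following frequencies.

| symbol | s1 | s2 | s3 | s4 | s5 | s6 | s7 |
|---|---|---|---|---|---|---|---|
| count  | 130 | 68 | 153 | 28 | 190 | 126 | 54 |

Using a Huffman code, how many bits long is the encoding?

1986

Merge the two smallest weights repeatedly:
combine s4(28), s7(54) → 82
combine s2(68), 82 → 150
combine s6(126), s1(130) → 256
combine 150, s3(153) → 303
combine s5(190), 256 → 446
combine 303, 446 → 749
The encoded length is the sum of every internal node's weight: 82 + 150 + 256 + 303 + 446 + 749 = 1986 bits.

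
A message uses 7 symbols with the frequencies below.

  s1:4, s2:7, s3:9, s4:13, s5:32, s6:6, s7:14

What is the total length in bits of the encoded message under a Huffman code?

Build the Huffman tree bottom-up:
merge s1(4) and s6(6): 10
merge s2(7) and s3(9): 16
merge 10 and s4(13): 23
merge s7(14) and 16: 30
merge 23 and 30: 53
merge s5(32) and 53: 85
Each symbol's bit-cost is frequency × depth; summing gives 217 bits (equivalently 10 + 16 + 23 + 30 + 53 + 85).

217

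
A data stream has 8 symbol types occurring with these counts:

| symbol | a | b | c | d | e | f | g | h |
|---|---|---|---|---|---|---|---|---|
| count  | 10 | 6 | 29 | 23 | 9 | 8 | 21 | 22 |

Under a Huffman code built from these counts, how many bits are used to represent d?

Huffman merges, smallest pair first:
merge b(6) and f(8): 14
merge e(9) and a(10): 19
merge 14 and 19: 33
merge g(21) and h(22): 43
merge d(23) and c(29): 52
merge 33 and 43: 76
merge 52 and 76: 128
The subtree containing d is merged 2 times, so code length = 2.

2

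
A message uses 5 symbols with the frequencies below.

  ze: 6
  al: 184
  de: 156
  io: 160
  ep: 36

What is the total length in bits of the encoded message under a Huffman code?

1126

Merge the two smallest weights repeatedly:
merge ze(6) and ep(36): 42
merge 42 and de(156): 198
merge io(160) and al(184): 344
merge 198 and 344: 542
The encoded length is the sum of every internal node's weight: 42 + 198 + 344 + 542 = 1126 bits.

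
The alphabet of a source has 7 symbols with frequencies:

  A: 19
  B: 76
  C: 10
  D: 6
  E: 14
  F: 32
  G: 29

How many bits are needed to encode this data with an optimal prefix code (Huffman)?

Merge the two smallest weights repeatedly:
combine D(6), C(10) → 16
combine E(14), 16 → 30
combine A(19), G(29) → 48
combine 30, F(32) → 62
combine 48, 62 → 110
combine B(76), 110 → 186
Each symbol's bit-cost is frequency × depth; summing gives 452 bits (equivalently 16 + 30 + 48 + 62 + 110 + 186).

452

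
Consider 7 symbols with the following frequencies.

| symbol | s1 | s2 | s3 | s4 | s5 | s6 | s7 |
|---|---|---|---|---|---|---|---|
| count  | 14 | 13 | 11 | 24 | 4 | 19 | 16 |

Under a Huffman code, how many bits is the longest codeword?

Merge the two lowest-weight nodes at each step:
combine s5(4), s3(11) → 15
combine s2(13), s1(14) → 27
combine 15, s7(16) → 31
combine s6(19), s4(24) → 43
combine 27, 31 → 58
combine 43, 58 → 101
Maximum depth reached is 4.

4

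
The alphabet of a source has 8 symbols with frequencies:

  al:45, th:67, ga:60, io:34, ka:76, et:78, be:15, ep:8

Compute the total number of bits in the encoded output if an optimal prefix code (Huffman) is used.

Greedily combine the two least-frequent nodes:
ep(8) + be(15) → 23
23 + io(34) → 57
al(45) + 57 → 102
ga(60) + th(67) → 127
ka(76) + et(78) → 154
102 + 127 → 229
154 + 229 → 383
Each symbol's bit-cost is frequency × depth; summing gives 1075 bits (equivalently 23 + 57 + 102 + 127 + 154 + 229 + 383).

1075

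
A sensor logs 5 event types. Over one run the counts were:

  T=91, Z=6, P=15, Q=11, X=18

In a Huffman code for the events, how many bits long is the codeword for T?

1

Build the tree from the bottom:
combine Z(6), Q(11) → 17
combine P(15), 17 → 32
combine X(18), 32 → 50
combine 50, T(91) → 141
T sits one level below the root: a 1-bit codeword.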